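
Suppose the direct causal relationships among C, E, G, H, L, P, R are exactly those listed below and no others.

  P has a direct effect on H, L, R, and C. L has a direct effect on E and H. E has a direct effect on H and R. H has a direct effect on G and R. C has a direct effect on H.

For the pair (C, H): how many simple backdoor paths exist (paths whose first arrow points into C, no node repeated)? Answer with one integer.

7

A backdoor path from C to H is any simple undirected path whose first edge points into C (i.e. leaves C via a parent).
Parents of C: {P}.
Enumerating:
  P1: C <- P -> L -> E -> H
  P2: C <- P -> L -> E -> R <- H
  P3: C <- P -> L -> H
  P4: C <- P -> H
  P5: C <- P -> R <- E <- L -> H
  P6: C <- P -> R <- E -> H
  P7: C <- P -> R <- H
That exhausts the simple backdoor paths. Count: 7.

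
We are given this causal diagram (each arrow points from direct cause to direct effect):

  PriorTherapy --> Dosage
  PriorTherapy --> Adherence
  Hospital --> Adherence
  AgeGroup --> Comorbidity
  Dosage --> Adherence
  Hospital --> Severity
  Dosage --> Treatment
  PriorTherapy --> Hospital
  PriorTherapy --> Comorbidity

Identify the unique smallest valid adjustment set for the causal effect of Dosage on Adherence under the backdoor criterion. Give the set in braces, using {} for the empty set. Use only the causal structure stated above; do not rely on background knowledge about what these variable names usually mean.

Variables eligible for adjustment (non-descendants of Dosage, excluding Dosage and Adherence): {AgeGroup, Comorbidity, Hospital, PriorTherapy, Severity}.
Backdoor paths from Dosage to Adherence:
  P1: Dosage <- PriorTherapy -> Hospital -> Adherence
  P2: Dosage <- PriorTherapy -> Adherence
The empty set is not sufficient: P1 (Dosage <- PriorTherapy -> Hospital -> Adherence) has no collider blocking it and no conditioned non-collider, so it is open.
Try {PriorTherapy}:
  P1: blocked at fork node PriorTherapy ∈ conditioning set.
  P2: blocked at fork node PriorTherapy ∈ conditioning set.
{PriorTherapy} contains no descendant of Dosage and blocks every backdoor path.
No other singleton works — e.g. {Hospital} leaves P2 open — so {PriorTherapy} is the unique smallest valid adjustment set.

{PriorTherapy}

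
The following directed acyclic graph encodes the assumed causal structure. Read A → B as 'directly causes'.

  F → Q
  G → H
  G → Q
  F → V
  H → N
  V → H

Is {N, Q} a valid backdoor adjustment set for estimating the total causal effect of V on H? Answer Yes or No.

No

Backdoor paths from V to H (paths whose first edge points into V):
  P1: V <- F -> Q <- G -> H
Condition 1 (no descendant of V in the set): FAILS — N is a descendant of V.
Condition 2 (every backdoor path blocked by {N, Q}):
  P1: open — collider(s) Q are conditioned on (or have a conditioned descendant) and no non-collider on the path is in the set.
{N, Q} does not satisfy the backdoor criterion.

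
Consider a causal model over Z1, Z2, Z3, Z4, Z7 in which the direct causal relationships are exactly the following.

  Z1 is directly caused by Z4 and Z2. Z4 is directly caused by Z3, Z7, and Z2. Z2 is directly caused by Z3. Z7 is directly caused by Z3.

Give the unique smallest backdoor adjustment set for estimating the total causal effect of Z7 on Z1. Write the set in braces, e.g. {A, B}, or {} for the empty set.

Variables eligible for adjustment (non-descendants of Z7, excluding Z7 and Z1): {Z2, Z3}.
Backdoor paths from Z7 to Z1:
  P1: Z7 <- Z3 -> Z2 -> Z4 -> Z1
  P2: Z7 <- Z3 -> Z2 -> Z1
  P3: Z7 <- Z3 -> Z4 <- Z2 -> Z1
  P4: Z7 <- Z3 -> Z4 -> Z1
The empty set is not sufficient: P1 (Z7 <- Z3 -> Z2 -> Z4 -> Z1) has no collider blocking it and no conditioned non-collider, so it is open.
Try {Z3}:
  P1: blocked at fork node Z3 ∈ conditioning set.
  P2: blocked at fork node Z3 ∈ conditioning set.
  P3: blocked at fork node Z3 ∈ conditioning set.
  P4: blocked at fork node Z3 ∈ conditioning set.
{Z3} contains no descendant of Z7 and blocks every backdoor path.
No other singleton works — e.g. {Z2} leaves P4 open — so {Z3} is the unique smallest valid adjustment set.

{Z3}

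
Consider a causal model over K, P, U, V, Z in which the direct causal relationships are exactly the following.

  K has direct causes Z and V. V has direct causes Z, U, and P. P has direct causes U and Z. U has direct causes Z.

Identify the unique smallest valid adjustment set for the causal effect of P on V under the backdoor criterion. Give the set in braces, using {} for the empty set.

{U, Z}

Variables eligible for adjustment (non-descendants of P, excluding P and V): {U, Z}.
Backdoor paths from P to V:
  P1: P <- Z -> U -> V
  P2: P <- Z -> V
  P3: P <- Z -> K <- V
  P4: P <- U <- Z -> V
  P5: P <- U <- Z -> K <- V
  P6: P <- U -> V
The empty set is not sufficient: P1 (P <- Z -> U -> V) has no collider blocking it and no conditioned non-collider, so it is open.
Try {U, Z}:
  P1: blocked at fork node Z ∈ conditioning set.
  P2: blocked at fork node Z ∈ conditioning set.
  P3: blocked at fork node Z ∈ conditioning set.
  P4: blocked at chain node U ∈ conditioning set.
  P5: blocked at chain node U ∈ conditioning set.
  P6: blocked at fork node U ∈ conditioning set.
{U, Z} contains no descendant of P and blocks every backdoor path.
Every element of {U, Z} is needed (dropping U leaves P6 open; dropping Z leaves P2 open), so no proper subset is valid.
Among all size-2 subsets of the eligible variables, only {U, Z} blocks every backdoor path, so it is the unique smallest valid adjustment set.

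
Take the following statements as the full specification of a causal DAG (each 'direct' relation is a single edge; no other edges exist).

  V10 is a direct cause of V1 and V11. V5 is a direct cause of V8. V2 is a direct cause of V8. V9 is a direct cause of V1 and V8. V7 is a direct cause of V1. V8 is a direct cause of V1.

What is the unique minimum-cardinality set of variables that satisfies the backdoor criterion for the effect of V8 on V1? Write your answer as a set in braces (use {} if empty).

{V9}

Variables eligible for adjustment (non-descendants of V8, excluding V8 and V1): {V10, V11, V2, V5, V7, V9}.
Backdoor paths from V8 to V1:
  P1: V8 <- V9 -> V1
The empty set is not sufficient: P1 (V8 <- V9 -> V1) has no collider blocking it and no conditioned non-collider, so it is open.
Try {V9}:
  P1: blocked at fork node V9 ∈ conditioning set.
{V9} contains no descendant of V8 and blocks every backdoor path.
No other singleton works — e.g. {V10} leaves P1 open — so {V9} is the unique smallest valid adjustment set.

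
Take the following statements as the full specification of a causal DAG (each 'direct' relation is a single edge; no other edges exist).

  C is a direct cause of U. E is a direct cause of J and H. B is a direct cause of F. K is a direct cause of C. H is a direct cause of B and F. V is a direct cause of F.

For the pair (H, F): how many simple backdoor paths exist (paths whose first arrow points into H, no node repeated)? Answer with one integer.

A backdoor path from H to F is any simple undirected path whose first edge points into H (i.e. leaves H via a parent).
Parents of H: {E}.
No simple path from any parent of H reaches F without revisiting H, so there are no backdoor paths.

0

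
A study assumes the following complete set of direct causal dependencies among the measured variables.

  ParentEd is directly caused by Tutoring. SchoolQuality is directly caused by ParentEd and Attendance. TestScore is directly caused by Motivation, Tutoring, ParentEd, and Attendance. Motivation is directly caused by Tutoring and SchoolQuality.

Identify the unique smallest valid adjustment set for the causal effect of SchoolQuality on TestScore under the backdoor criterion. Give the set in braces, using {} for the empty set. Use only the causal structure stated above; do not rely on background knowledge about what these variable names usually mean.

Variables eligible for adjustment (non-descendants of SchoolQuality, excluding SchoolQuality and TestScore): {Attendance, ParentEd, Tutoring}.
Backdoor paths from SchoolQuality to TestScore:
  P1: SchoolQuality <- Attendance -> TestScore
  P2: SchoolQuality <- ParentEd <- Tutoring -> Motivation -> TestScore
  P3: SchoolQuality <- ParentEd <- Tutoring -> TestScore
  P4: SchoolQuality <- ParentEd -> TestScore
The empty set is not sufficient: P1 (SchoolQuality <- Attendance -> TestScore) has no collider blocking it and no conditioned non-collider, so it is open.
Try {Attendance, ParentEd}:
  P1: blocked at fork node Attendance ∈ conditioning set.
  P2: blocked at chain node ParentEd ∈ conditioning set.
  P3: blocked at chain node ParentEd ∈ conditioning set.
  P4: blocked at fork node ParentEd ∈ conditioning set.
{Attendance, ParentEd} contains no descendant of SchoolQuality and blocks every backdoor path.
Every element of {Attendance, ParentEd} is needed (dropping Attendance leaves P1 open; dropping ParentEd leaves P2 open), so no proper subset is valid.
Among all size-2 subsets of the eligible variables, only {Attendance, ParentEd} blocks every backdoor path, so it is the unique smallest valid adjustment set.

{Attendance, ParentEd}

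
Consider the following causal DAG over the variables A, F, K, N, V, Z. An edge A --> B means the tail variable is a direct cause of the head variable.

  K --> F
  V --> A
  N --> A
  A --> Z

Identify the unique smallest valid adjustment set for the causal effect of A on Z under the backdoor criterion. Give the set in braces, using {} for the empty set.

{}

Variables eligible for adjustment (non-descendants of A, excluding A and Z): {F, K, N, V}.
Backdoor paths from A to Z:
  (none)
With no backdoor paths the empty set already satisfies the criterion, and it is trivially minimal.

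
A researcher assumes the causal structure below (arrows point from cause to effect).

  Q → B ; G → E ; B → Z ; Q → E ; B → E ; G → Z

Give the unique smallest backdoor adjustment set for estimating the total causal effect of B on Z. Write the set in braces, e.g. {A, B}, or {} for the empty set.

Variables eligible for adjustment (non-descendants of B, excluding B and Z): {G, Q}.
Backdoor paths from B to Z:
  P1: B <- Q -> E <- G -> Z
Each backdoor path contains an unconditioned collider, so every path is already blocked with the empty conditioning set:
  P1: blocked at collider E (neither it nor any descendant is in the conditioning set).
The empty set is therefore the unique smallest valid set.

{}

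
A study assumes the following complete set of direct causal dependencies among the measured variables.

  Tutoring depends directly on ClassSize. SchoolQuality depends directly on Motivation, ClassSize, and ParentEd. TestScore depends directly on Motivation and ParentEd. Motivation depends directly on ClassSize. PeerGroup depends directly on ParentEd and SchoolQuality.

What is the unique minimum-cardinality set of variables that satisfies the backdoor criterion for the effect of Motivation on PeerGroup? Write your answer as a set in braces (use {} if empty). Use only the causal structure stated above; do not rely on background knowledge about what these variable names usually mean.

Variables eligible for adjustment (non-descendants of Motivation, excluding Motivation and PeerGroup): {ClassSize, ParentEd, Tutoring}.
Backdoor paths from Motivation to PeerGroup:
  P1: Motivation <- ClassSize -> SchoolQuality <- ParentEd -> PeerGroup
  P2: Motivation <- ClassSize -> SchoolQuality -> PeerGroup
The empty set is not sufficient: P2 (Motivation <- ClassSize -> SchoolQuality -> PeerGroup) has no collider blocking it and no conditioned non-collider, so it is open.
Try {ClassSize}:
  P1: blocked at fork node ClassSize ∈ conditioning set.
  P2: blocked at fork node ClassSize ∈ conditioning set.
{ClassSize} contains no descendant of Motivation and blocks every backdoor path.
No other singleton works — e.g. {ParentEd} leaves P2 open — so {ClassSize} is the unique smallest valid adjustment set.

{ClassSize}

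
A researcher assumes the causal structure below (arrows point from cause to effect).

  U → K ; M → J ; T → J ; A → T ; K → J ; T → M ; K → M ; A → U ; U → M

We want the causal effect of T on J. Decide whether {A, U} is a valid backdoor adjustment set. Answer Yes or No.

Yes

Backdoor paths from T to J (paths whose first edge points into T):
  P1: T <- A -> U -> K -> M -> J
  P2: T <- A -> U -> K -> J
  P3: T <- A -> U -> M <- K -> J
  P4: T <- A -> U -> M -> J
Condition 1 (no descendant of T in the set): holds — descendants of T are {J, M}; none are in {A, U}.
Condition 2 (every backdoor path blocked by {A, U}):
  P1: blocked at fork node A ∈ conditioning set.
  P2: blocked at fork node A ∈ conditioning set.
  P3: blocked at fork node A ∈ conditioning set.
  P4: blocked at fork node A ∈ conditioning set.
{A, U} satisfies the backdoor criterion.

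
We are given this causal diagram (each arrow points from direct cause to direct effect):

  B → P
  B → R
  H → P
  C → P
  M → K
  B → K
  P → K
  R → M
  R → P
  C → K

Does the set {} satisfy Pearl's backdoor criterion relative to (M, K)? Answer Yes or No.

Backdoor paths from M to K (paths whose first edge points into M):
  P1: M <- R <- B -> P <- C -> K
  P2: M <- R <- B -> P -> K
  P3: M <- R <- B -> K
  P4: M <- R -> P <- B -> K
  P5: M <- R -> P <- C -> K
  P6: M <- R -> P -> K
Condition 1 (no descendant of M in the set): holds — descendants of M are {K}; none are in {}.
Condition 2 (every backdoor path blocked by {}):
  P1: blocked at collider P (neither it nor any descendant is in the conditioning set).
  P2: open — no interior node is in the conditioning set.
  P3: open — no interior node is in the conditioning set.
  P4: blocked at collider P (neither it nor any descendant is in the conditioning set).
  P5: blocked at collider P (neither it nor any descendant is in the conditioning set).
  P6: open — no interior node is in the conditioning set.
{} does not satisfy the backdoor criterion.

No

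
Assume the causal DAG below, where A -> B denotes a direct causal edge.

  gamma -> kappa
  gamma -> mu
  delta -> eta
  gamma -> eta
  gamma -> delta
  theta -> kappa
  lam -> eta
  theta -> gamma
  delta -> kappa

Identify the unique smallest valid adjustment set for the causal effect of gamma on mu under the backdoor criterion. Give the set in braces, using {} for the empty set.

Variables eligible for adjustment (non-descendants of gamma, excluding gamma and mu): {lam, theta}.
Backdoor paths from gamma to mu:
  (none)
With no backdoor paths the empty set already satisfies the criterion, and it is trivially minimal.

{}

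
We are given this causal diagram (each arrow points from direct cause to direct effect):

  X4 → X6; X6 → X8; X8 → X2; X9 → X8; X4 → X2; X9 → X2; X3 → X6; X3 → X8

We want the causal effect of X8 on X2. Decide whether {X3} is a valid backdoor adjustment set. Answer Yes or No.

No

Backdoor paths from X8 to X2 (paths whose first edge points into X8):
  P1: X8 <- X3 -> X6 <- X4 -> X2
  P2: X8 <- X9 -> X2
  P3: X8 <- X6 <- X4 -> X2
Condition 1 (no descendant of X8 in the set): holds — descendants of X8 are {X2}; none are in {X3}.
Condition 2 (every backdoor path blocked by {X3}):
  P1: blocked at fork node X3 ∈ conditioning set.
  P2: open — no interior node is in the conditioning set.
  P3: open — no interior node is in the conditioning set.
{X3} does not satisfy the backdoor criterion.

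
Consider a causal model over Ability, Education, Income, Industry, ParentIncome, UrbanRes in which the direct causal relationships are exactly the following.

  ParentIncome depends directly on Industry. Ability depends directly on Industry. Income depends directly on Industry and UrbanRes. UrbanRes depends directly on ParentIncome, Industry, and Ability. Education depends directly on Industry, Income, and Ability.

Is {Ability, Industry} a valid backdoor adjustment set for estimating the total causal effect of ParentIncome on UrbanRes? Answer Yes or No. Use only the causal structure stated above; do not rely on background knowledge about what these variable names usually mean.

Yes

Backdoor paths from ParentIncome to UrbanRes (paths whose first edge points into ParentIncome):
  P1: ParentIncome <- Industry -> Ability -> UrbanRes
  P2: ParentIncome <- Industry -> Ability -> Education <- Income <- UrbanRes
  P3: ParentIncome <- Industry -> UrbanRes
  P4: ParentIncome <- Industry -> Income <- UrbanRes
  P5: ParentIncome <- Industry -> Income -> Education <- Ability -> UrbanRes
  P6: ParentIncome <- Industry -> Education <- Ability -> UrbanRes
  P7: ParentIncome <- Industry -> Education <- Income <- UrbanRes
Condition 1 (no descendant of ParentIncome in the set): holds — descendants of ParentIncome are {Education, Income, UrbanRes}; none are in {Ability, Industry}.
Condition 2 (every backdoor path blocked by {Ability, Industry}):
  P1: blocked at fork node Industry ∈ conditioning set.
  P2: blocked at fork node Industry ∈ conditioning set.
  P3: blocked at fork node Industry ∈ conditioning set.
  P4: blocked at fork node Industry ∈ conditioning set.
  P5: blocked at fork node Industry ∈ conditioning set.
  P6: blocked at fork node Industry ∈ conditioning set.
  P7: blocked at fork node Industry ∈ conditioning set.
{Ability, Industry} satisfies the backdoor criterion.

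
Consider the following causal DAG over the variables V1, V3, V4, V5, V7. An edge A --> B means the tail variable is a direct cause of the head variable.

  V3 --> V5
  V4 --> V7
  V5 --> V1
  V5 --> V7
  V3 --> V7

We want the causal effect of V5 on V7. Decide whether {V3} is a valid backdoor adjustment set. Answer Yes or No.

Yes

Backdoor paths from V5 to V7 (paths whose first edge points into V5):
  P1: V5 <- V3 -> V7
Condition 1 (no descendant of V5 in the set): holds — descendants of V5 are {V1, V7}; none are in {V3}.
Condition 2 (every backdoor path blocked by {V3}):
  P1: blocked at fork node V3 ∈ conditioning set.
{V3} satisfies the backdoor criterion.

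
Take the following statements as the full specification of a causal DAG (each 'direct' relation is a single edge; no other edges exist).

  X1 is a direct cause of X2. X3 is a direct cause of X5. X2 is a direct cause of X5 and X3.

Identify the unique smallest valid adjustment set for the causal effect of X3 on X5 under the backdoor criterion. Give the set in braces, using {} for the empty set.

Variables eligible for adjustment (non-descendants of X3, excluding X3 and X5): {X1, X2}.
Backdoor paths from X3 to X5:
  P1: X3 <- X2 -> X5
The empty set is not sufficient: P1 (X3 <- X2 -> X5) has no collider blocking it and no conditioned non-collider, so it is open.
Try {X2}:
  P1: blocked at fork node X2 ∈ conditioning set.
{X2} contains no descendant of X3 and blocks every backdoor path.
No other singleton works — e.g. {X1} leaves P1 open — so {X2} is the unique smallest valid adjustment set.

{X2}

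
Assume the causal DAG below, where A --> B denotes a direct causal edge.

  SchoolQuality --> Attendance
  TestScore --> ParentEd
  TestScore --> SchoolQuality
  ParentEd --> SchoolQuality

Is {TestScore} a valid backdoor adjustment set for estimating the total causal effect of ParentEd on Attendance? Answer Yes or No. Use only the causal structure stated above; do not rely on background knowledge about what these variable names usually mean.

Backdoor paths from ParentEd to Attendance (paths whose first edge points into ParentEd):
  P1: ParentEd <- TestScore -> SchoolQuality -> Attendance
Condition 1 (no descendant of ParentEd in the set): holds — descendants of ParentEd are {Attendance, SchoolQuality}; none are in {TestScore}.
Condition 2 (every backdoor path blocked by {TestScore}):
  P1: blocked at fork node TestScore ∈ conditioning set.
{TestScore} satisfies the backdoor criterion.

Yes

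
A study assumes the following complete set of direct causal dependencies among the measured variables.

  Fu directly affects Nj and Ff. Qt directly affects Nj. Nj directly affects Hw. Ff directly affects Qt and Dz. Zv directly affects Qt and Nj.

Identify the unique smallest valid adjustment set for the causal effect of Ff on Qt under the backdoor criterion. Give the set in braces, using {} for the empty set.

{}

Variables eligible for adjustment (non-descendants of Ff, excluding Ff and Qt): {Fu, Zv}.
Backdoor paths from Ff to Qt:
  P1: Ff <- Fu -> Nj <- Zv -> Qt
  P2: Ff <- Fu -> Nj <- Qt
Each backdoor path contains an unconditioned collider, so every path is already blocked with the empty conditioning set:
  P1: blocked at collider Nj (neither it nor any descendant is in the conditioning set).
  P2: blocked at collider Nj (neither it nor any descendant is in the conditioning set).
The empty set is therefore the unique smallest valid set.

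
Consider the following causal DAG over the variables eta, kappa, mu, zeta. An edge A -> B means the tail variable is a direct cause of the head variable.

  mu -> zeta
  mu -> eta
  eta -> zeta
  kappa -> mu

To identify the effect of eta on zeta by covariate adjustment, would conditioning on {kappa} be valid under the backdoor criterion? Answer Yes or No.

No

Backdoor paths from eta to zeta (paths whose first edge points into eta):
  P1: eta <- mu -> zeta
Condition 1 (no descendant of eta in the set): holds — descendants of eta are {zeta}; none are in {kappa}.
Condition 2 (every backdoor path blocked by {kappa}):
  P1: open — no interior node is in the conditioning set.
{kappa} does not satisfy the backdoor criterion.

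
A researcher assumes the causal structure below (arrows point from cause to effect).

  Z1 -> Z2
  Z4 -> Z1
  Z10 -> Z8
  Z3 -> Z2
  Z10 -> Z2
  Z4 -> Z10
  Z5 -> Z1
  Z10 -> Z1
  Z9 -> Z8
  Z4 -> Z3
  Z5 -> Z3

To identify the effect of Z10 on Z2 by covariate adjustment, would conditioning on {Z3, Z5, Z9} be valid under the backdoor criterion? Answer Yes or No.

No

Backdoor paths from Z10 to Z2 (paths whose first edge points into Z10):
  P1: Z10 <- Z4 -> Z1 <- Z5 -> Z3 -> Z2
  P2: Z10 <- Z4 -> Z1 -> Z2
  P3: Z10 <- Z4 -> Z3 <- Z5 -> Z1 -> Z2
  P4: Z10 <- Z4 -> Z3 -> Z2
Condition 1 (no descendant of Z10 in the set): holds — descendants of Z10 are {Z1, Z2, Z8}; none are in {Z3, Z5, Z9}.
Condition 2 (every backdoor path blocked by {Z3, Z5, Z9}):
  P1: blocked at collider Z1 (neither it nor any descendant is in the conditioning set).
  P2: open — no interior node is in the conditioning set.
  P3: blocked at fork node Z5 ∈ conditioning set.
  P4: blocked at chain node Z3 ∈ conditioning set.
{Z3, Z5, Z9} does not satisfy the backdoor criterion.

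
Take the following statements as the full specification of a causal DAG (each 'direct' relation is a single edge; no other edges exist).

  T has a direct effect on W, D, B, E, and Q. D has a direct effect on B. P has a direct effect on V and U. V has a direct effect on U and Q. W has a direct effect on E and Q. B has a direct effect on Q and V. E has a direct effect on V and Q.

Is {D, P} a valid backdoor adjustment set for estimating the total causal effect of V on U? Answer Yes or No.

Backdoor paths from V to U (paths whose first edge points into V):
  P1: V <- P -> U
Condition 1 (no descendant of V in the set): holds — descendants of V are {Q, U}; none are in {D, P}.
Condition 2 (every backdoor path blocked by {D, P}):
  P1: blocked at fork node P ∈ conditioning set.
{D, P} satisfies the backdoor criterion.

Yes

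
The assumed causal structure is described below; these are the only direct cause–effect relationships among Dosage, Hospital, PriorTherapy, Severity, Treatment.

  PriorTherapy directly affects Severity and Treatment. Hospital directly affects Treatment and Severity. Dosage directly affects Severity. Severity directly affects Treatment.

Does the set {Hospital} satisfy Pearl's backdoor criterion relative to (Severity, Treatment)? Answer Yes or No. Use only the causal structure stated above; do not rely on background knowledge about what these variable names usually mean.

Backdoor paths from Severity to Treatment (paths whose first edge points into Severity):
  P1: Severity <- Hospital -> Treatment
  P2: Severity <- PriorTherapy -> Treatment
Condition 1 (no descendant of Severity in the set): holds — descendants of Severity are {Treatment}; none are in {Hospital}.
Condition 2 (every backdoor path blocked by {Hospital}):
  P1: blocked at fork node Hospital ∈ conditioning set.
  P2: open — no interior node is in the conditioning set.
{Hospital} does not satisfy the backdoor criterion.

No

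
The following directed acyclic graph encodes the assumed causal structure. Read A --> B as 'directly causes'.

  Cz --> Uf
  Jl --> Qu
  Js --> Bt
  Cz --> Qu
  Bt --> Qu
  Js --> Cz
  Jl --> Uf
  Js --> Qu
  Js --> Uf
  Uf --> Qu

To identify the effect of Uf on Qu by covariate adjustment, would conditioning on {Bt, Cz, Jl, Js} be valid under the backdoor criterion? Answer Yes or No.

Backdoor paths from Uf to Qu (paths whose first edge points into Uf):
  P1: Uf <- Js -> Cz -> Qu
  P2: Uf <- Js -> Bt -> Qu
  P3: Uf <- Js -> Qu
  P4: Uf <- Jl -> Qu
  P5: Uf <- Cz <- Js -> Bt -> Qu
  P6: Uf <- Cz <- Js -> Qu
  P7: Uf <- Cz -> Qu
Condition 1 (no descendant of Uf in the set): holds — descendants of Uf are {Qu}; none are in {Bt, Cz, Jl, Js}.
Condition 2 (every backdoor path blocked by {Bt, Cz, Jl, Js}):
  P1: blocked at fork node Js ∈ conditioning set.
  P2: blocked at fork node Js ∈ conditioning set.
  P3: blocked at fork node Js ∈ conditioning set.
  P4: blocked at fork node Jl ∈ conditioning set.
  P5: blocked at chain node Cz ∈ conditioning set.
  P6: blocked at chain node Cz ∈ conditioning set.
  P7: blocked at fork node Cz ∈ conditioning set.
{Bt, Cz, Jl, Js} satisfies the backdoor criterion.

Yes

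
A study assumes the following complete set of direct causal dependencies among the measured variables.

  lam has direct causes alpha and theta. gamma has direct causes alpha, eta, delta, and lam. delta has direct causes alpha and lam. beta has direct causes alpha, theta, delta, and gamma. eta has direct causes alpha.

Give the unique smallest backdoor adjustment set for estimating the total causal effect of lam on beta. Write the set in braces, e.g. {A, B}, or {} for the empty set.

{alpha, theta}

Variables eligible for adjustment (non-descendants of lam, excluding lam and beta): {alpha, eta, theta}.
Backdoor paths from lam to beta:
  P1: lam <- alpha -> eta -> gamma <- delta -> beta
  P2: lam <- alpha -> eta -> gamma -> beta
  P3: lam <- alpha -> delta -> gamma -> beta
  P4: lam <- alpha -> delta -> beta
  P5: lam <- alpha -> gamma <- delta -> beta
  P6: lam <- alpha -> gamma -> beta
  P7: lam <- alpha -> beta
  P8: lam <- theta -> beta
The empty set is not sufficient: P2 (lam <- alpha -> eta -> gamma -> beta) has no collider blocking it and no conditioned non-collider, so it is open.
Try {alpha, theta}:
  P1: blocked at fork node alpha ∈ conditioning set.
  P2: blocked at fork node alpha ∈ conditioning set.
  P3: blocked at fork node alpha ∈ conditioning set.
  P4: blocked at fork node alpha ∈ conditioning set.
  P5: blocked at fork node alpha ∈ conditioning set.
  P6: blocked at fork node alpha ∈ conditioning set.
  P7: blocked at fork node alpha ∈ conditioning set.
  P8: blocked at fork node theta ∈ conditioning set.
{alpha, theta} contains no descendant of lam and blocks every backdoor path.
Every element of {alpha, theta} is needed (dropping alpha leaves P2 open; dropping theta leaves P8 open), so no proper subset is valid.
Among all size-2 subsets of the eligible variables, only {alpha, theta} blocks every backdoor path, so it is the unique smallest valid adjustment set.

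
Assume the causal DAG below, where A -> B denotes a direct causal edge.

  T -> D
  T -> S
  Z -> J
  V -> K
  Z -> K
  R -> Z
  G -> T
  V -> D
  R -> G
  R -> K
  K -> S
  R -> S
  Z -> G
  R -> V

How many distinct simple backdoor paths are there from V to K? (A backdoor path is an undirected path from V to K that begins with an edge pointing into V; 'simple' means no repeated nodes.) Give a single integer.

7

A backdoor path from V to K is any simple undirected path whose first edge points into V (i.e. leaves V via a parent).
Parents of V: {R}.
Enumerating:
  P1: V <- R -> Z -> G -> T -> S <- K
  P2: V <- R -> Z -> K
  P3: V <- R -> G <- Z -> K
  P4: V <- R -> G -> T -> S <- K
  P5: V <- R -> K
  P6: V <- R -> S <- T <- G <- Z -> K
  P7: V <- R -> S <- K
That exhausts the simple backdoor paths. Count: 7.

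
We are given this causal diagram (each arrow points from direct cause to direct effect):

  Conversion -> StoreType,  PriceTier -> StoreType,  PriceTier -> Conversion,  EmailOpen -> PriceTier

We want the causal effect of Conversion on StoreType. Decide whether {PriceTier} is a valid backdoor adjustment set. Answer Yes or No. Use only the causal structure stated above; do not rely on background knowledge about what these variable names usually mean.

Yes

Backdoor paths from Conversion to StoreType (paths whose first edge points into Conversion):
  P1: Conversion <- PriceTier -> StoreType
Condition 1 (no descendant of Conversion in the set): holds — descendants of Conversion are {StoreType}; none are in {PriceTier}.
Condition 2 (every backdoor path blocked by {PriceTier}):
  P1: blocked at fork node PriceTier ∈ conditioning set.
{PriceTier} satisfies the backdoor criterion.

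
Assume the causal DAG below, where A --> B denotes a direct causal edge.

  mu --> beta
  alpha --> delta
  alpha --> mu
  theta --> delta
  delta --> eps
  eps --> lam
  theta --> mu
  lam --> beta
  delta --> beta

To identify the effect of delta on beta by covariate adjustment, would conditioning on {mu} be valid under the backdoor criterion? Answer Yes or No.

Backdoor paths from delta to beta (paths whose first edge points into delta):
  P1: delta <- theta -> mu -> beta
  P2: delta <- alpha -> mu -> beta
Condition 1 (no descendant of delta in the set): holds — descendants of delta are {beta, eps, lam}; none are in {mu}.
Condition 2 (every backdoor path blocked by {mu}):
  P1: blocked at chain node mu ∈ conditioning set.
  P2: blocked at chain node mu ∈ conditioning set.
{mu} satisfies the backdoor criterion.

Yes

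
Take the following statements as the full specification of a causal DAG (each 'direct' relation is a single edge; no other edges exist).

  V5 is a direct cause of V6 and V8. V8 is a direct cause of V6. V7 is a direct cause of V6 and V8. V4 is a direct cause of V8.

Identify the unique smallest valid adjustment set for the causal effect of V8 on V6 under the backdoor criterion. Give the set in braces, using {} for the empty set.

{V5, V7}

Variables eligible for adjustment (non-descendants of V8, excluding V8 and V6): {V4, V5, V7}.
Backdoor paths from V8 to V6:
  P1: V8 <- V7 -> V6
  P2: V8 <- V5 -> V6
The empty set is not sufficient: P1 (V8 <- V7 -> V6) has no collider blocking it and no conditioned non-collider, so it is open.
Try {V5, V7}:
  P1: blocked at fork node V7 ∈ conditioning set.
  P2: blocked at fork node V5 ∈ conditioning set.
{V5, V7} contains no descendant of V8 and blocks every backdoor path.
Every element of {V5, V7} is needed (dropping V5 leaves P2 open; dropping V7 leaves P1 open), so no proper subset is valid.
Among all size-2 subsets of the eligible variables, only {V5, V7} blocks every backdoor path, so it is the unique smallest valid adjustment set.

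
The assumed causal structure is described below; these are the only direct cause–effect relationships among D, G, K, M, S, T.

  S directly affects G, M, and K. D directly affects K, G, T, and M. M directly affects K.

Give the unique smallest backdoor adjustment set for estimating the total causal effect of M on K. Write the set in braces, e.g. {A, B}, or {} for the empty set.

Variables eligible for adjustment (non-descendants of M, excluding M and K): {D, G, S, T}.
Backdoor paths from M to K:
  P1: M <- D -> G <- S -> K
  P2: M <- D -> K
  P3: M <- S -> G <- D -> K
  P4: M <- S -> K
The empty set is not sufficient: P2 (M <- D -> K) has no collider blocking it and no conditioned non-collider, so it is open.
Try {D, S}:
  P1: blocked at fork node D ∈ conditioning set.
  P2: blocked at fork node D ∈ conditioning set.
  P3: blocked at fork node S ∈ conditioning set.
  P4: blocked at fork node S ∈ conditioning set.
{D, S} contains no descendant of M and blocks every backdoor path.
Every element of {D, S} is needed (dropping D leaves P2 open; dropping S leaves P4 open), so no proper subset is valid.
Among all size-2 subsets of the eligible variables, only {D, S} blocks every backdoor path, so it is the unique smallest valid adjustment set.

{D, S}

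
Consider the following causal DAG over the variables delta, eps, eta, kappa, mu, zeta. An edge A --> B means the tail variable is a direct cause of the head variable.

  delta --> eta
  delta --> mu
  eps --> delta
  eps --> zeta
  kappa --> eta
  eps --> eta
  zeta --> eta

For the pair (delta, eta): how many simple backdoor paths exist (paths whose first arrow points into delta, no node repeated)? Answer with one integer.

2

A backdoor path from delta to eta is any simple undirected path whose first edge points into delta (i.e. leaves delta via a parent).
Parents of delta: {eps}.
Enumerating:
  P1: delta <- eps -> zeta -> eta
  P2: delta <- eps -> eta
That exhausts the simple backdoor paths. Count: 2.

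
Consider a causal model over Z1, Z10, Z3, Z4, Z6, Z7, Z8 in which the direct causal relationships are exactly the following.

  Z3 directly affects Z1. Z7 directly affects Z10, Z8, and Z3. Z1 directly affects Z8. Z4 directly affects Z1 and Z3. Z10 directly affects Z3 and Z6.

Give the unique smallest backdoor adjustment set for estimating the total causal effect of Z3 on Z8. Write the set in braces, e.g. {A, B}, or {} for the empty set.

{Z4, Z7}

Variables eligible for adjustment (non-descendants of Z3, excluding Z3 and Z8): {Z10, Z4, Z6, Z7}.
Backdoor paths from Z3 to Z8:
  P1: Z3 <- Z4 -> Z1 -> Z8
  P2: Z3 <- Z7 -> Z8
  P3: Z3 <- Z10 <- Z7 -> Z8
The empty set is not sufficient: P1 (Z3 <- Z4 -> Z1 -> Z8) has no collider blocking it and no conditioned non-collider, so it is open.
Try {Z4, Z7}:
  P1: blocked at fork node Z4 ∈ conditioning set.
  P2: blocked at fork node Z7 ∈ conditioning set.
  P3: blocked at fork node Z7 ∈ conditioning set.
{Z4, Z7} contains no descendant of Z3 and blocks every backdoor path.
Every element of {Z4, Z7} is needed (dropping Z4 leaves P1 open; dropping Z7 leaves P2 open), so no proper subset is valid.
Among all size-2 subsets of the eligible variables, only {Z4, Z7} blocks every backdoor path, so it is the unique smallest valid adjustment set.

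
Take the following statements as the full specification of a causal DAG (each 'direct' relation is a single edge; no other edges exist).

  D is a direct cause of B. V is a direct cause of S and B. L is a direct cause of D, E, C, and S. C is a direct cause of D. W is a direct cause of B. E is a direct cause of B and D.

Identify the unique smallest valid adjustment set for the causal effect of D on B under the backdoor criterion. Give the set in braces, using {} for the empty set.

Variables eligible for adjustment (non-descendants of D, excluding D and B): {C, E, L, S, V, W}.
Backdoor paths from D to B:
  P1: D <- L -> E -> B
  P2: D <- L -> S <- V -> B
  P3: D <- E <- L -> S <- V -> B
  P4: D <- E -> B
  P5: D <- C <- L -> E -> B
  P6: D <- C <- L -> S <- V -> B
The empty set is not sufficient: P1 (D <- L -> E -> B) has no collider blocking it and no conditioned non-collider, so it is open.
Try {E}:
  P1: blocked at chain node E ∈ conditioning set.
  P2: blocked at collider S (neither it nor any descendant is in the conditioning set).
  P3: blocked at chain node E ∈ conditioning set.
  P4: blocked at fork node E ∈ conditioning set.
  P5: blocked at chain node E ∈ conditioning set.
  P6: blocked at collider S (neither it nor any descendant is in the conditioning set).
{E} contains no descendant of D and blocks every backdoor path.
No other singleton works — e.g. {L} leaves P4 open — so {E} is the unique smallest valid adjustment set.

{E}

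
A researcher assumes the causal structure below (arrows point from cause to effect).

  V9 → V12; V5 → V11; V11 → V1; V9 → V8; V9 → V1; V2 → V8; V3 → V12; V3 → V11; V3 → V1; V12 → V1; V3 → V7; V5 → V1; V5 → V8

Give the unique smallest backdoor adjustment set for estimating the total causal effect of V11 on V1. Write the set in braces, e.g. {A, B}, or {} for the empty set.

{V3, V5}

Variables eligible for adjustment (non-descendants of V11, excluding V11 and V1): {V12, V2, V3, V5, V7, V8, V9}.
Backdoor paths from V11 to V1:
  P1: V11 <- V5 -> V8 <- V9 -> V12 <- V3 -> V1
  P2: V11 <- V5 -> V8 <- V9 -> V12 -> V1
  P3: V11 <- V5 -> V8 <- V9 -> V1
  P4: V11 <- V5 -> V1
  P5: V11 <- V3 -> V12 <- V9 -> V8 <- V5 -> V1
  P6: V11 <- V3 -> V12 <- V9 -> V1
  P7: V11 <- V3 -> V12 -> V1
  P8: V11 <- V3 -> V1
The empty set is not sufficient: P4 (V11 <- V5 -> V1) has no collider blocking it and no conditioned non-collider, so it is open.
Try {V3, V5}:
  P1: blocked at fork node V5 ∈ conditioning set.
  P2: blocked at fork node V5 ∈ conditioning set.
  P3: blocked at fork node V5 ∈ conditioning set.
  P4: blocked at fork node V5 ∈ conditioning set.
  P5: blocked at fork node V3 ∈ conditioning set.
  P6: blocked at fork node V3 ∈ conditioning set.
  P7: blocked at fork node V3 ∈ conditioning set.
  P8: blocked at fork node V3 ∈ conditioning set.
{V3, V5} contains no descendant of V11 and blocks every backdoor path.
Every element of {V3, V5} is needed (dropping V3 leaves P7 open; dropping V5 leaves P4 open), so no proper subset is valid.
Among all size-2 subsets of the eligible variables, only {V3, V5} blocks every backdoor path, so it is the unique smallest valid adjustment set.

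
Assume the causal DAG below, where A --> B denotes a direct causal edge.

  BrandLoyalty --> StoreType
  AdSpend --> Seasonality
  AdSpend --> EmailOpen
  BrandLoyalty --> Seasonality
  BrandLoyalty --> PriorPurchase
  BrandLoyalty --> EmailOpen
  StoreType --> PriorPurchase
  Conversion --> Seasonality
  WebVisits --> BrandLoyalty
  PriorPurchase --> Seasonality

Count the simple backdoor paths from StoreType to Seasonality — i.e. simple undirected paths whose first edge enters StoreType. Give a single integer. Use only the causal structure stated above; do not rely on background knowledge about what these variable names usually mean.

A backdoor path from StoreType to Seasonality is any simple undirected path whose first edge points into StoreType (i.e. leaves StoreType via a parent).
Parents of StoreType: {BrandLoyalty}.
Enumerating:
  P1: StoreType <- BrandLoyalty -> PriorPurchase -> Seasonality
  P2: StoreType <- BrandLoyalty -> EmailOpen <- AdSpend -> Seasonality
  P3: StoreType <- BrandLoyalty -> Seasonality
That exhausts the simple backdoor paths. Count: 3.

3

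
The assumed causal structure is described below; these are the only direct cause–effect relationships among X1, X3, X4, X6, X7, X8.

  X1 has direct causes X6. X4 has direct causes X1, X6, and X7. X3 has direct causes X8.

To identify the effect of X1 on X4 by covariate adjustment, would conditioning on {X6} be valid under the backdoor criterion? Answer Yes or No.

Yes

Backdoor paths from X1 to X4 (paths whose first edge points into X1):
  P1: X1 <- X6 -> X4
Condition 1 (no descendant of X1 in the set): holds — descendants of X1 are {X4}; none are in {X6}.
Condition 2 (every backdoor path blocked by {X6}):
  P1: blocked at fork node X6 ∈ conditioning set.
{X6} satisfies the backdoor criterion.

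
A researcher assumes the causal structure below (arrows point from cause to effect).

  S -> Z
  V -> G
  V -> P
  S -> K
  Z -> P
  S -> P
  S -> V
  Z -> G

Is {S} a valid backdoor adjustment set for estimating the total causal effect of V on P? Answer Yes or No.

Backdoor paths from V to P (paths whose first edge points into V):
  P1: V <- S -> Z -> P
  P2: V <- S -> P
Condition 1 (no descendant of V in the set): holds — descendants of V are {G, P}; none are in {S}.
Condition 2 (every backdoor path blocked by {S}):
  P1: blocked at fork node S ∈ conditioning set.
  P2: blocked at fork node S ∈ conditioning set.
{S} satisfies the backdoor criterion.

Yes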